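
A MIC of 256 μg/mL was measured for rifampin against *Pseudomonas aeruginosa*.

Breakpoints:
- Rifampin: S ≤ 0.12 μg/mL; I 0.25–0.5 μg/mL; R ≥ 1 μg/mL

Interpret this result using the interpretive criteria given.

Resistant

Rifampin: 256 μg/mL is ≥ 1 μg/mL ⇒ R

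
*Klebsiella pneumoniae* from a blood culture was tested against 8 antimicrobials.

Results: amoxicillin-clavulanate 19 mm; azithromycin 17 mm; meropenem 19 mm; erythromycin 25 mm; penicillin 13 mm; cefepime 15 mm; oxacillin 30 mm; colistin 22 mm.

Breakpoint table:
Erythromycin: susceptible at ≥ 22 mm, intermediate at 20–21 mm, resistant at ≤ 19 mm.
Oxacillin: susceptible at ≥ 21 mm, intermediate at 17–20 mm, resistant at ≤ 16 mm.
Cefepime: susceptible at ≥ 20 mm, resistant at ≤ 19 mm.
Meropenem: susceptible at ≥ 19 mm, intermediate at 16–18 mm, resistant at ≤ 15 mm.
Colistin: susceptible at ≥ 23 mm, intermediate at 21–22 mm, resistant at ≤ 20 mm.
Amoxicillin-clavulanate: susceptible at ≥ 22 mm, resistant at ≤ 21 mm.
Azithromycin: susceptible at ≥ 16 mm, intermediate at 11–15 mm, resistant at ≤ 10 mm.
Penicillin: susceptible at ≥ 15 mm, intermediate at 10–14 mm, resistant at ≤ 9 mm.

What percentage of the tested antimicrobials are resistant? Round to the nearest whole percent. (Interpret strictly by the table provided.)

25%

Amoxicillin-clavulanate: 19 mm is ≤ 21 mm ⇒ resistant
Azithromycin 17 mm: ≥ 16 mm → Susceptible
Meropenem (19 mm) ≥ 19 mm ⇒ S
Erythromycin: 25 mm is ≥ 22 mm — susceptible
Penicillin (13 mm) in 10–14 mm ⇒ I
Cefepime (15 mm) ≤ 19 mm → R
Oxacillin 30 mm: ≥ 21 mm ⇒ Susceptible
Colistin: 22 mm is in 21–22 mm ⇒ I
Resistant: 2/8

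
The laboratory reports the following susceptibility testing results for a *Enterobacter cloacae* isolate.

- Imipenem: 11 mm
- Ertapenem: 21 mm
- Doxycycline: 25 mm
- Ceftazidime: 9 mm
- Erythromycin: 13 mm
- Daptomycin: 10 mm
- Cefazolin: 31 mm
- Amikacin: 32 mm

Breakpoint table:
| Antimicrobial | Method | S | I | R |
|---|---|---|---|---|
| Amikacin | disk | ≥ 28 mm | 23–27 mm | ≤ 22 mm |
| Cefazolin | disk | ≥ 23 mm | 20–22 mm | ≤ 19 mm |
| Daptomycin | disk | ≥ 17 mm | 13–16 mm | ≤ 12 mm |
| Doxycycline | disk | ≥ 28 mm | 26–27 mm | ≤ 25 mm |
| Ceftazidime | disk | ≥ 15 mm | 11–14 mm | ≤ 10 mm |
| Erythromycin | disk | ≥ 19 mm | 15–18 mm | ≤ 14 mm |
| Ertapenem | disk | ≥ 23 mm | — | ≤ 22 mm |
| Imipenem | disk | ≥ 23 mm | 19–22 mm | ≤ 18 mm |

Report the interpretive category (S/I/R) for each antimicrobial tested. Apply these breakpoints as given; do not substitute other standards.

R, R, R, R, R, R, S, S

Imipenem (11 mm) ≤ 18 mm — R
Ertapenem 21 mm: ≤ 22 mm → R
Doxycycline 25 mm: ≤ 25 mm → resistant
Ceftazidime (9 mm) ≤ 10 mm → R
Erythromycin 13 mm: ≤ 14 mm — resistant
Daptomycin: 10 mm is ≤ 12 mm — resistant
Cefazolin (31 mm) ≥ 23 mm ⇒ Susceptible
Amikacin 32 mm: ≥ 28 mm ⇒ susceptible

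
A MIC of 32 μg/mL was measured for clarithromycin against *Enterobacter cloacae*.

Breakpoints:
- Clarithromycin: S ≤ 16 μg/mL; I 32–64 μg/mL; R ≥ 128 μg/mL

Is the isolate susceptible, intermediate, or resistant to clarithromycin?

Intermediate

Clarithromycin 32 μg/mL: in 32–64 μg/mL ⇒ intermediate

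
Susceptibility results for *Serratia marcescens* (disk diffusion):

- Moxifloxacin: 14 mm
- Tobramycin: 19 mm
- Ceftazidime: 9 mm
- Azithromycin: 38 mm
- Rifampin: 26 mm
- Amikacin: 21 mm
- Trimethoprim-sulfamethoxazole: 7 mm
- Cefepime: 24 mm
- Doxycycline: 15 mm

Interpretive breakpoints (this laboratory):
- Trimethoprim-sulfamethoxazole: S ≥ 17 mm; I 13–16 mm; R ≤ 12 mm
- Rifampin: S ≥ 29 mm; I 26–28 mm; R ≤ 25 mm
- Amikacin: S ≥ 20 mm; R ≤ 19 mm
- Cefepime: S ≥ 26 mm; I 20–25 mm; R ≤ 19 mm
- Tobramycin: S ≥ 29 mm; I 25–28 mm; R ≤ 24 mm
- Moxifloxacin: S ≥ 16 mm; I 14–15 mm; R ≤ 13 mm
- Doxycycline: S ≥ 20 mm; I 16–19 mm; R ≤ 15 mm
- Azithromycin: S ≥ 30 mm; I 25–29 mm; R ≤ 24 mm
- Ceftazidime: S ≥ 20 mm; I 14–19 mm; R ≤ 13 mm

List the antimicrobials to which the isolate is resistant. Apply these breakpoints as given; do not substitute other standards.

tobramycin, ceftazidime, trimethoprim-sulfamethoxazole, doxycycline

Moxifloxacin: 14 mm is in 14–15 mm — intermediate
Tobramycin 19 mm: ≤ 24 mm → R
Ceftazidime 9 mm: ≤ 13 mm → R
Azithromycin: 38 mm is ≥ 30 mm — S
Rifampin (26 mm) in 26–28 mm → Intermediate
Amikacin (21 mm) ≥ 20 mm ⇒ Susceptible
Trimethoprim-sulfamethoxazole 7 mm: ≤ 12 mm ⇒ R
Cefepime (24 mm) in 20–25 mm ⇒ intermediate
Doxycycline (15 mm) ≤ 15 mm — R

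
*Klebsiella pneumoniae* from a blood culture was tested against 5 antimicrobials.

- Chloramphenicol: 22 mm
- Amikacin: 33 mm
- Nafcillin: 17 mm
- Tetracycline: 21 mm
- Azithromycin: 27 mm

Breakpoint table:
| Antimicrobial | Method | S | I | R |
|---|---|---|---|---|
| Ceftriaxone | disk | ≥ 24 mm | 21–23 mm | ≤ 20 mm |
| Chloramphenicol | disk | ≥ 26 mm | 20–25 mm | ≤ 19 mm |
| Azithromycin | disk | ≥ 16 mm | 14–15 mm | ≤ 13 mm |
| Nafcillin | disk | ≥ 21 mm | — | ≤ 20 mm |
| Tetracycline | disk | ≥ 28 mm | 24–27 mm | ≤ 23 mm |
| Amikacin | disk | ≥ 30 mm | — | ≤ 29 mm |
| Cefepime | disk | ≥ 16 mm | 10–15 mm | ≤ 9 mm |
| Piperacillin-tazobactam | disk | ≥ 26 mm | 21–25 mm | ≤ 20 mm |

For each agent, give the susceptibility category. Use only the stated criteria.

Chloramphenicol: 22 mm is in 20–25 mm ⇒ intermediate
Amikacin: 33 mm is ≥ 30 mm → susceptible
Nafcillin 17 mm: ≤ 20 mm ⇒ Resistant
Tetracycline 21 mm: ≤ 23 mm → Resistant
Azithromycin: 27 mm is ≥ 16 mm — Susceptible

I, S, R, R, S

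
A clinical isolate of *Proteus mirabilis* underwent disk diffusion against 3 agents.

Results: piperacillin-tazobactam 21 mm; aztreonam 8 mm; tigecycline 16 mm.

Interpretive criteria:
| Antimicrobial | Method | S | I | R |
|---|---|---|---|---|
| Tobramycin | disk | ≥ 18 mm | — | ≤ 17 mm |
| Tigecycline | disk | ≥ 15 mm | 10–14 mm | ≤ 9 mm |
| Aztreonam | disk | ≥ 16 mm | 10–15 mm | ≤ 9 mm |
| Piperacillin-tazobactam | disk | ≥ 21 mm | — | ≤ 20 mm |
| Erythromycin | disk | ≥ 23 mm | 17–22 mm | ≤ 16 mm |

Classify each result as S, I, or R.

S, R, S

Piperacillin-tazobactam (21 mm) ≥ 21 mm — S
Aztreonam: 8 mm is ≤ 9 mm ⇒ R
Tigecycline 16 mm: ≥ 15 mm ⇒ S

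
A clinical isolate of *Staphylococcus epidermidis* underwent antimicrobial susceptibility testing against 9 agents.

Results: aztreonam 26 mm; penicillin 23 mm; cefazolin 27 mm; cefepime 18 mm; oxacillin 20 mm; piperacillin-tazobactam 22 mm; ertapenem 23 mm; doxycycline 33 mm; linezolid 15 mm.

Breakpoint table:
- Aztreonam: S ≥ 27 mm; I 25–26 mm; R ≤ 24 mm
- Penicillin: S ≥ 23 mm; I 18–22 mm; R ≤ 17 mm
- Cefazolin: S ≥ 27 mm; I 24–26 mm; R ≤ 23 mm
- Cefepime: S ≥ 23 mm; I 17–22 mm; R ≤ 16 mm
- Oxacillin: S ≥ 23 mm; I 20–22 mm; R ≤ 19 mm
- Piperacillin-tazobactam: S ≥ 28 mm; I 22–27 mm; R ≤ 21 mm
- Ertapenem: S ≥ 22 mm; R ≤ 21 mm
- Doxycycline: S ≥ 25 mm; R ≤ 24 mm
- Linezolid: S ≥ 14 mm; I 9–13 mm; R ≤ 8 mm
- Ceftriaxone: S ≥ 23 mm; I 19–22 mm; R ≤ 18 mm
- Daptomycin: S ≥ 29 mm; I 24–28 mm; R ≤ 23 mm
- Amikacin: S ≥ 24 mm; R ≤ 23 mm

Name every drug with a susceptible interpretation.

Aztreonam 26 mm: in 25–26 mm ⇒ I
Penicillin: 23 mm is ≥ 23 mm — S
Cefazolin 27 mm: ≥ 27 mm → Susceptible
Cefepime: 18 mm is in 17–22 mm ⇒ Intermediate
Oxacillin 20 mm: in 20–22 mm ⇒ intermediate
Piperacillin-tazobactam 22 mm: in 22–27 mm → I
Ertapenem 23 mm: ≥ 22 mm — susceptible
Doxycycline (33 mm) ≥ 25 mm — Susceptible
Linezolid: 15 mm is ≥ 14 mm — Susceptible

penicillin, cefazolin, ertapenem, doxycycline, linezolid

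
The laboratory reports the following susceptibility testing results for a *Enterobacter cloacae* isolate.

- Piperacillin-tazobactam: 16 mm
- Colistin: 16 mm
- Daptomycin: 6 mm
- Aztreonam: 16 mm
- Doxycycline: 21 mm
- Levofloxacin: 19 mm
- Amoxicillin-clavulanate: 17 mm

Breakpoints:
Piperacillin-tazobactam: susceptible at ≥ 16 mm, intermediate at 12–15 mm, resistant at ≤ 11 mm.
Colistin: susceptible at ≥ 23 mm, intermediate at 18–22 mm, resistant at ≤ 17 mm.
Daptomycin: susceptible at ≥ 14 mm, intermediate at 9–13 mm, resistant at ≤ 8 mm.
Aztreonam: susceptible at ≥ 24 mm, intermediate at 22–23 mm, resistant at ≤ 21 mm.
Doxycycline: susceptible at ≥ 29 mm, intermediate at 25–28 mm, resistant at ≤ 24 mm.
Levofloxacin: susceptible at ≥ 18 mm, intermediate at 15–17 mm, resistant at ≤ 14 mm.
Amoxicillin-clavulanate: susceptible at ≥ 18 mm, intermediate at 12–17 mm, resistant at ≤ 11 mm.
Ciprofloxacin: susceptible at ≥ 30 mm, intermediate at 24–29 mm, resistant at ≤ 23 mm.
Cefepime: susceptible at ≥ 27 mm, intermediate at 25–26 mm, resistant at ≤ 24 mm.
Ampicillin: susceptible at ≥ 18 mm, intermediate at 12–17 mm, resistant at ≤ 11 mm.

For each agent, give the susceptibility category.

Piperacillin-tazobactam (16 mm) ≥ 16 mm — S
Colistin: 16 mm is ≤ 17 mm — resistant
Daptomycin 6 mm: ≤ 8 mm — resistant
Aztreonam: 16 mm is ≤ 21 mm → resistant
Doxycycline: 21 mm is ≤ 24 mm ⇒ R
Levofloxacin: 19 mm is ≥ 18 mm → Susceptible
Amoxicillin-clavulanate (17 mm) in 12–17 mm — I

S, R, R, R, R, S, I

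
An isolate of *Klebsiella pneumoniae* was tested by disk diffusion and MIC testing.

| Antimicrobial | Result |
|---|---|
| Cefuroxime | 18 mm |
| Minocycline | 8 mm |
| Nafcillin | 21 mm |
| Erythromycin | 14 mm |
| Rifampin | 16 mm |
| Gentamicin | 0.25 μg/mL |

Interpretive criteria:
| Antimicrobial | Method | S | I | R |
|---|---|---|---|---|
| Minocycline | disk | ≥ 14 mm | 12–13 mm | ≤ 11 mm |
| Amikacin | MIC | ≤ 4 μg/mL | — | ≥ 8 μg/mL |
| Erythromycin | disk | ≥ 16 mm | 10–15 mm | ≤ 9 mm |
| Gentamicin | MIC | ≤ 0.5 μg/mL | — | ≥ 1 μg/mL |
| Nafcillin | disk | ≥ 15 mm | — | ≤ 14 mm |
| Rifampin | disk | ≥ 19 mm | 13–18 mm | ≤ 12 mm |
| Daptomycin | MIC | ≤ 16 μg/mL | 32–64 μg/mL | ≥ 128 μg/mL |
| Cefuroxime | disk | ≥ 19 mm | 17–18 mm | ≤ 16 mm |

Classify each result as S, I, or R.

I, R, S, I, I, S

Cefuroxime 18 mm: in 17–18 mm ⇒ intermediate
Minocycline (8 mm) ≤ 11 mm ⇒ resistant
Nafcillin 21 mm: ≥ 15 mm → Susceptible
Erythromycin 14 mm: in 10–15 mm → Intermediate
Rifampin: 16 mm is in 13–18 mm — Intermediate
Gentamicin: 0.25 μg/mL is ≤ 0.5 μg/mL → Susceptible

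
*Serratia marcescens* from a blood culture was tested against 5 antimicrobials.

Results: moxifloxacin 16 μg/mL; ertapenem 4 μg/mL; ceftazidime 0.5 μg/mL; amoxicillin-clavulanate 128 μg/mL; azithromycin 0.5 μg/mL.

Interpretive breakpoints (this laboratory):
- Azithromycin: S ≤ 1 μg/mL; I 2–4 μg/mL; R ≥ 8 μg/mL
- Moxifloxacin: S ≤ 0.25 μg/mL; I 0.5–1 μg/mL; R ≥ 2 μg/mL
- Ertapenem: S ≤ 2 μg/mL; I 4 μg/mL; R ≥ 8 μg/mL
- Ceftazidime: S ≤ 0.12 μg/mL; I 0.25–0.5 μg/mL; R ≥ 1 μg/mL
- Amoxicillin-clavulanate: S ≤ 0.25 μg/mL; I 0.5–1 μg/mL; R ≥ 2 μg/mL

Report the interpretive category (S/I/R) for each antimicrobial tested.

Moxifloxacin (16 μg/mL) ≥ 2 μg/mL ⇒ resistant
Ertapenem (4 μg/mL) = 4 μg/mL ⇒ intermediate
Ceftazidime: 0.5 μg/mL is in 0.25–0.5 μg/mL → I
Amoxicillin-clavulanate: 128 μg/mL is ≥ 2 μg/mL → Resistant
Azithromycin (0.5 μg/mL) ≤ 1 μg/mL ⇒ S

R, I, I, R, S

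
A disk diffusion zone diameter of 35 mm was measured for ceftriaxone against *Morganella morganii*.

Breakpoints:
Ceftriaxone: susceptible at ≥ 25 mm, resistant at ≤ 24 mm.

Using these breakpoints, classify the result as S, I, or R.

Susceptible

Ceftriaxone 35 mm: ≥ 25 mm → susceptible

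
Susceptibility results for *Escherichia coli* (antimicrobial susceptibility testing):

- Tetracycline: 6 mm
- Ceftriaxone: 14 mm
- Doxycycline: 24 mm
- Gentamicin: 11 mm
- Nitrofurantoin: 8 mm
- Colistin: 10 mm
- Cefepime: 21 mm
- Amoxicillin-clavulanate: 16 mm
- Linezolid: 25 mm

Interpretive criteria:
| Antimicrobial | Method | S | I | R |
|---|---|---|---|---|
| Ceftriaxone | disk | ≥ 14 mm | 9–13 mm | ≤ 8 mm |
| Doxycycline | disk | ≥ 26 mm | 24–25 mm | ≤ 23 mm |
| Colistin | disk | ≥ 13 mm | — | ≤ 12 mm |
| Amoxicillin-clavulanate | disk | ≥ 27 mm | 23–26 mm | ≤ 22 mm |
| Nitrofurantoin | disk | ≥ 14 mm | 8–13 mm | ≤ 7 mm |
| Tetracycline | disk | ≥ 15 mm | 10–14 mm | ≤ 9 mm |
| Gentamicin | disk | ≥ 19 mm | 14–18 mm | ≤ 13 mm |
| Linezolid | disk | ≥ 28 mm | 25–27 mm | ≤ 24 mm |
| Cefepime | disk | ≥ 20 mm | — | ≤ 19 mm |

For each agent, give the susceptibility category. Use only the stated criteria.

R, S, I, R, I, R, S, R, I

Tetracycline (6 mm) ≤ 9 mm — Resistant
Ceftriaxone (14 mm) ≥ 14 mm — S
Doxycycline 24 mm: in 24–25 mm — intermediate
Gentamicin 11 mm: ≤ 13 mm → R
Nitrofurantoin 8 mm: in 8–13 mm → Intermediate
Colistin (10 mm) ≤ 12 mm — R
Cefepime 21 mm: ≥ 20 mm ⇒ S
Amoxicillin-clavulanate 16 mm: ≤ 22 mm — Resistant
Linezolid: 25 mm is in 25–27 mm ⇒ I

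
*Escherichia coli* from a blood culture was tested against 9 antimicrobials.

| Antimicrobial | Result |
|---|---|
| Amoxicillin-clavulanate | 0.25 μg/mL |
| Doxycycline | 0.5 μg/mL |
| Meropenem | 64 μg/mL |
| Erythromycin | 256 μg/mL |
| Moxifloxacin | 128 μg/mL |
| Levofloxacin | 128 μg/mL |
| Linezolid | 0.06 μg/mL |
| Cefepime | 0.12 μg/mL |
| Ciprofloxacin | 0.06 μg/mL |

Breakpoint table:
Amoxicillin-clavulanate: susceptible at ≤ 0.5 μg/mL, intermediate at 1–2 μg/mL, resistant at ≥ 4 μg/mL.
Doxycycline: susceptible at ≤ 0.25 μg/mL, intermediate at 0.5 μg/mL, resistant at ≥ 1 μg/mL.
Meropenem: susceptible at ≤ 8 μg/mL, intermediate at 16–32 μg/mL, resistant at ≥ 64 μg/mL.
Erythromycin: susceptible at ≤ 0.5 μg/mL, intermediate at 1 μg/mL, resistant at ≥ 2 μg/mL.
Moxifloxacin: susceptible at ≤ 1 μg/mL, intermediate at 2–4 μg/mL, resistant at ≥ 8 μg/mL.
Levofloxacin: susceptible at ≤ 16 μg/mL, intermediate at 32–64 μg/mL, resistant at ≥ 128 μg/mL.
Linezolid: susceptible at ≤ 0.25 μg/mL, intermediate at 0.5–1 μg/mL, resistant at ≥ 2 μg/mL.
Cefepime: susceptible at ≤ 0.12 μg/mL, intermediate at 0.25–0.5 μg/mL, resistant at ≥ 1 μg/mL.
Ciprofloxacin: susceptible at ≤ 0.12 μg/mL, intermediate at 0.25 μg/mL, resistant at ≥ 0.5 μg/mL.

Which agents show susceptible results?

amoxicillin-clavulanate, linezolid, cefepime, ciprofloxacin

Amoxicillin-clavulanate 0.25 μg/mL: ≤ 0.5 μg/mL — S
Doxycycline 0.5 μg/mL: = 0.5 μg/mL — Intermediate
Meropenem (64 μg/mL) ≥ 64 μg/mL ⇒ Resistant
Erythromycin 256 μg/mL: ≥ 2 μg/mL → Resistant
Moxifloxacin: 128 μg/mL is ≥ 8 μg/mL — Resistant
Levofloxacin (128 μg/mL) ≥ 128 μg/mL ⇒ resistant
Linezolid 0.06 μg/mL: ≤ 0.25 μg/mL → Susceptible
Cefepime (0.12 μg/mL) ≤ 0.12 μg/mL — susceptible
Ciprofloxacin (0.06 μg/mL) ≤ 0.12 μg/mL → Susceptible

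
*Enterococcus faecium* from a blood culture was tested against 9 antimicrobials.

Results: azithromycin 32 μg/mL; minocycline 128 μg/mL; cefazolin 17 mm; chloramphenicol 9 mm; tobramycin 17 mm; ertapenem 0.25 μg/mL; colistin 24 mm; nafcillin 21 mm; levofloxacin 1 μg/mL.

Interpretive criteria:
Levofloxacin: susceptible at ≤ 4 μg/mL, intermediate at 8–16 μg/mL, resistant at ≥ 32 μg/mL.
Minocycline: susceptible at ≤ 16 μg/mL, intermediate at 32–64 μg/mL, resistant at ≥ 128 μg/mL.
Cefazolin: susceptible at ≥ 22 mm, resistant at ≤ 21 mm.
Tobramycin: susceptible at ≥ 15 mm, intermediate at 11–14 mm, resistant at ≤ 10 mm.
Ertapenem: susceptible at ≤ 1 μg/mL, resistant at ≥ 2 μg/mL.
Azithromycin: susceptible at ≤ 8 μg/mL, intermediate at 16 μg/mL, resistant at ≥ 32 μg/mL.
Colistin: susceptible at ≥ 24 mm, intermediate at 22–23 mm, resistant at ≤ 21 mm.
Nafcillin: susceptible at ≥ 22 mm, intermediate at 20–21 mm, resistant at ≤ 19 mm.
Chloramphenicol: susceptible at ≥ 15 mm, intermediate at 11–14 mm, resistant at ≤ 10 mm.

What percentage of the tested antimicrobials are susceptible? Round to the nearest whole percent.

Azithromycin: 32 μg/mL is ≥ 32 μg/mL ⇒ R
Minocycline 128 μg/mL: ≥ 128 μg/mL ⇒ Resistant
Cefazolin: 17 mm is ≤ 21 mm → resistant
Chloramphenicol: 9 mm is ≤ 10 mm → Resistant
Tobramycin 17 mm: ≥ 15 mm — susceptible
Ertapenem: 0.25 μg/mL is ≤ 1 μg/mL — S
Colistin 24 mm: ≥ 24 mm ⇒ susceptible
Nafcillin: 21 mm is in 20–21 mm — intermediate
Levofloxacin (1 μg/mL) ≤ 4 μg/mL — S
Susceptible: 4/9

44%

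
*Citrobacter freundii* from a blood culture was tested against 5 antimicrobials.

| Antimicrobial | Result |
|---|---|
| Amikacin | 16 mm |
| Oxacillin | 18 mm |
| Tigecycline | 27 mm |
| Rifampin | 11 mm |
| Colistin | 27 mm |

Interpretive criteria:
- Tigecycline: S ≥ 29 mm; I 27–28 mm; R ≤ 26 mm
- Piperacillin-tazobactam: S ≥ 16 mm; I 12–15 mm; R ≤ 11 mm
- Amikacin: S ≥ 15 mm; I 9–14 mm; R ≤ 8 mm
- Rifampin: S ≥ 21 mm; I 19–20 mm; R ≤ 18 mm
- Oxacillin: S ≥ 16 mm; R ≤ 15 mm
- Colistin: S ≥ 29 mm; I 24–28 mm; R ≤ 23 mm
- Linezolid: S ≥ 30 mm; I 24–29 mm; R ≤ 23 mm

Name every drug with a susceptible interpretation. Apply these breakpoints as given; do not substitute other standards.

amikacin, oxacillin

Amikacin (16 mm) ≥ 15 mm → Susceptible
Oxacillin 18 mm: ≥ 16 mm — susceptible
Tigecycline 27 mm: in 27–28 mm — Intermediate
Rifampin: 11 mm is ≤ 18 mm — R
Colistin 27 mm: in 24–28 mm ⇒ Intermediate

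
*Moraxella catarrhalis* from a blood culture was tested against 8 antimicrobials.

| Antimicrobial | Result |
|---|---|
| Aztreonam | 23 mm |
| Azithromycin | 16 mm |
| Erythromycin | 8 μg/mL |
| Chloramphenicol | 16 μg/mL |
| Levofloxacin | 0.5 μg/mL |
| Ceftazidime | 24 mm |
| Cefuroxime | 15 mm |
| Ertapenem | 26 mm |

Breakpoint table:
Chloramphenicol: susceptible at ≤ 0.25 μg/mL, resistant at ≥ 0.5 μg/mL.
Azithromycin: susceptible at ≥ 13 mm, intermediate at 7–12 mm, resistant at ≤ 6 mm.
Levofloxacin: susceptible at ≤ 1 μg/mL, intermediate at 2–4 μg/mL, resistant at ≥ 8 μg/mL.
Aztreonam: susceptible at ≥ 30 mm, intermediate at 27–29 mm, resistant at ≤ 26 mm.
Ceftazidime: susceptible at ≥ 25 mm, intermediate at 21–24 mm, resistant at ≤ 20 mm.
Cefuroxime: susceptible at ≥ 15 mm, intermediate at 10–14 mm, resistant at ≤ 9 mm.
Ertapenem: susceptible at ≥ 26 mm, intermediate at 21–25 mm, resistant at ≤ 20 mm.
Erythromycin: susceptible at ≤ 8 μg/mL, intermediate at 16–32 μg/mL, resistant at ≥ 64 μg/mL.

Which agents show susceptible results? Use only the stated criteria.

azithromycin, erythromycin, levofloxacin, cefuroxime, ertapenem

Aztreonam: 23 mm is ≤ 26 mm — R
Azithromycin: 16 mm is ≥ 13 mm — S
Erythromycin: 8 μg/mL is ≤ 8 μg/mL → susceptible
Chloramphenicol (16 μg/mL) ≥ 0.5 μg/mL → Resistant
Levofloxacin 0.5 μg/mL: ≤ 1 μg/mL ⇒ susceptible
Ceftazidime (24 mm) in 21–24 mm ⇒ Intermediate
Cefuroxime: 15 mm is ≥ 15 mm ⇒ susceptible
Ertapenem: 26 mm is ≥ 26 mm ⇒ S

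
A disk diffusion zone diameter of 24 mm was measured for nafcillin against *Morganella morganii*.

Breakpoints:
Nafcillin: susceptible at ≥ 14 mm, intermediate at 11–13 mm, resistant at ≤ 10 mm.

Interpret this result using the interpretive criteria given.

Nafcillin (24 mm) ≥ 14 mm ⇒ S

Susceptible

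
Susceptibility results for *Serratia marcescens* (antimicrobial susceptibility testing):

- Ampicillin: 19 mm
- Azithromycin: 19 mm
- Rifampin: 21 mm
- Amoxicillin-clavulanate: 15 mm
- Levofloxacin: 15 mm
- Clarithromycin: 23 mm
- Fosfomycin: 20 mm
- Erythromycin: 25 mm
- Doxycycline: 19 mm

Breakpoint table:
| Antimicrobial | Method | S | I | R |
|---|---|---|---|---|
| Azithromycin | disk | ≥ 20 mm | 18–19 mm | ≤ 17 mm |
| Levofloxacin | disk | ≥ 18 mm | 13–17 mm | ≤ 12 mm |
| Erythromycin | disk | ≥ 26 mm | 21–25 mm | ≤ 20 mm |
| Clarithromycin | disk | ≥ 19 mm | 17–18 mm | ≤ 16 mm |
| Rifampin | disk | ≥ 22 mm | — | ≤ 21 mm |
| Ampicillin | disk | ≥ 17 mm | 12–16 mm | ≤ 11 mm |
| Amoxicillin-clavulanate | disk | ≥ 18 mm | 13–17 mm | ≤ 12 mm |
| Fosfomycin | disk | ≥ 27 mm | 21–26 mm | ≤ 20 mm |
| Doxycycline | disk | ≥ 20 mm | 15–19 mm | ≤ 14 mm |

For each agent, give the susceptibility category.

S, I, R, I, I, S, R, I, I

Ampicillin 19 mm: ≥ 17 mm — S
Azithromycin 19 mm: in 18–19 mm ⇒ I
Rifampin 21 mm: ≤ 21 mm ⇒ Resistant
Amoxicillin-clavulanate 15 mm: in 13–17 mm — Intermediate
Levofloxacin 15 mm: in 13–17 mm ⇒ intermediate
Clarithromycin 23 mm: ≥ 19 mm — S
Fosfomycin: 20 mm is ≤ 20 mm — R
Erythromycin (25 mm) in 21–25 mm — Intermediate
Doxycycline 19 mm: in 15–19 mm → intermediate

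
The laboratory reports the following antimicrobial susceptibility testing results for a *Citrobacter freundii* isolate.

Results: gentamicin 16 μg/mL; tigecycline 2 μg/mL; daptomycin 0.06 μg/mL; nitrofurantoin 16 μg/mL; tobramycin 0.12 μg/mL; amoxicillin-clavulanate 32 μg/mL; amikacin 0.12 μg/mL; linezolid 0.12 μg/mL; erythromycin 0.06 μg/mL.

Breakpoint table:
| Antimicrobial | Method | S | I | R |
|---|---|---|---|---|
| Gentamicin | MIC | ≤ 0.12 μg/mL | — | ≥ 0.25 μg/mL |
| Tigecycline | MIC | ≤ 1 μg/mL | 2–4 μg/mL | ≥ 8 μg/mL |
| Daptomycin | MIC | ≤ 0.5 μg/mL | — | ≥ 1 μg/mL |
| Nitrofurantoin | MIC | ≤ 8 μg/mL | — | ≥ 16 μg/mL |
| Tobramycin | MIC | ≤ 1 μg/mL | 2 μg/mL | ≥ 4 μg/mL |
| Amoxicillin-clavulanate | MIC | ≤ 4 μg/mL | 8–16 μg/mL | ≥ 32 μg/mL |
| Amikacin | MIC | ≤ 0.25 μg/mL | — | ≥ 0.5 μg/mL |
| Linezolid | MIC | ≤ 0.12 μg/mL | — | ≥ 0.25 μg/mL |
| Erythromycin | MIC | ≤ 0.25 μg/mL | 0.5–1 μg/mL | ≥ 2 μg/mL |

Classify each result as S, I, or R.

Gentamicin: 16 μg/mL is ≥ 0.25 μg/mL ⇒ R
Tigecycline (2 μg/mL) in 2–4 μg/mL → I
Daptomycin 0.06 μg/mL: ≤ 0.5 μg/mL → susceptible
Nitrofurantoin 16 μg/mL: ≥ 16 μg/mL → resistant
Tobramycin 0.12 μg/mL: ≤ 1 μg/mL — susceptible
Amoxicillin-clavulanate: 32 μg/mL is ≥ 32 μg/mL → R
Amikacin (0.12 μg/mL) ≤ 0.25 μg/mL ⇒ susceptible
Linezolid (0.12 μg/mL) ≤ 0.12 μg/mL ⇒ S
Erythromycin (0.06 μg/mL) ≤ 0.25 μg/mL → S

R, I, S, R, S, R, S, S, S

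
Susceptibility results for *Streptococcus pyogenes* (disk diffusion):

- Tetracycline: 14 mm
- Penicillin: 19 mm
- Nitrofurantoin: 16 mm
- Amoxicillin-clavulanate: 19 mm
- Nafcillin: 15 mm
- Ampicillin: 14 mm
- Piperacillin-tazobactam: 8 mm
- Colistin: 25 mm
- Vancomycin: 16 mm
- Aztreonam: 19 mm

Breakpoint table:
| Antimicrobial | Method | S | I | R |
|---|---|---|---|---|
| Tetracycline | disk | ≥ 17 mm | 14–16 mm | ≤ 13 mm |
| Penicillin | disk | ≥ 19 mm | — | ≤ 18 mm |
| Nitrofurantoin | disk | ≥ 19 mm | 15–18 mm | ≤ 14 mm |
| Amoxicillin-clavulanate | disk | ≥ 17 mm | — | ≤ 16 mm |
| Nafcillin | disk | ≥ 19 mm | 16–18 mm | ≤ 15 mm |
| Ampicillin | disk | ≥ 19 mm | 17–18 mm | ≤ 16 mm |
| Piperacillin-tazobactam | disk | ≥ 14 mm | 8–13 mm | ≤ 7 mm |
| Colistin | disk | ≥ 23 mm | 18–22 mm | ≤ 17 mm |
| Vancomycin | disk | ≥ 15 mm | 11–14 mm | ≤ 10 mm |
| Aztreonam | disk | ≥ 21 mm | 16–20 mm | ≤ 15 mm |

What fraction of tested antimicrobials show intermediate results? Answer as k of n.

Tetracycline (14 mm) in 14–16 mm ⇒ intermediate
Penicillin 19 mm: ≥ 19 mm — susceptible
Nitrofurantoin 16 mm: in 15–18 mm → Intermediate
Amoxicillin-clavulanate: 19 mm is ≥ 17 mm — S
Nafcillin: 15 mm is ≤ 15 mm → resistant
Ampicillin: 14 mm is ≤ 16 mm — R
Piperacillin-tazobactam: 8 mm is in 8–13 mm ⇒ Intermediate
Colistin (25 mm) ≥ 23 mm → Susceptible
Vancomycin 16 mm: ≥ 15 mm ⇒ S
Aztreonam (19 mm) in 16–20 mm → I
Intermediate: 4/10

4 of 10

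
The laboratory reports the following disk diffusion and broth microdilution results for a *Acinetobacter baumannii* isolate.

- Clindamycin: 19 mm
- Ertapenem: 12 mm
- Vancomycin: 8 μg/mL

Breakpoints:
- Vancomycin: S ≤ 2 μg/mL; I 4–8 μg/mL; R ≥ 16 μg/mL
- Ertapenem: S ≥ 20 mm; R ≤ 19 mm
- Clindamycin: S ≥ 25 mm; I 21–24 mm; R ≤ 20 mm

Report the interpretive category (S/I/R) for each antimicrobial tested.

R, R, I

Clindamycin: 19 mm is ≤ 20 mm — R
Ertapenem (12 mm) ≤ 19 mm → Resistant
Vancomycin 8 μg/mL: in 4–8 μg/mL — I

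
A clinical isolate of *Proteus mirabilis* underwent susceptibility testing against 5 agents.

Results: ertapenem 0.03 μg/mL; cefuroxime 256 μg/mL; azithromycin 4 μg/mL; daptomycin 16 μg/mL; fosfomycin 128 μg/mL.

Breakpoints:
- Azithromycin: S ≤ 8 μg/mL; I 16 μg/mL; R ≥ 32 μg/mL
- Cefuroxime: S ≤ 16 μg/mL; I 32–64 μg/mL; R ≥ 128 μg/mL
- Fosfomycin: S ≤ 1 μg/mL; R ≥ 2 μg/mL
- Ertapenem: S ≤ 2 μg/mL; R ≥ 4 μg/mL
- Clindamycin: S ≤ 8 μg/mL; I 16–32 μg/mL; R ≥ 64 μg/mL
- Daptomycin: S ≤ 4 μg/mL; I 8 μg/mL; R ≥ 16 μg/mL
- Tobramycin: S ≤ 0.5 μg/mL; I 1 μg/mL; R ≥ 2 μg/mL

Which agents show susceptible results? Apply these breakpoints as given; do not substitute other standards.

ertapenem, azithromycin

Ertapenem: 0.03 μg/mL is ≤ 2 μg/mL — susceptible
Cefuroxime 256 μg/mL: ≥ 128 μg/mL → resistant
Azithromycin 4 μg/mL: ≤ 8 μg/mL → S
Daptomycin 16 μg/mL: ≥ 16 μg/mL → Resistant
Fosfomycin (128 μg/mL) ≥ 2 μg/mL → R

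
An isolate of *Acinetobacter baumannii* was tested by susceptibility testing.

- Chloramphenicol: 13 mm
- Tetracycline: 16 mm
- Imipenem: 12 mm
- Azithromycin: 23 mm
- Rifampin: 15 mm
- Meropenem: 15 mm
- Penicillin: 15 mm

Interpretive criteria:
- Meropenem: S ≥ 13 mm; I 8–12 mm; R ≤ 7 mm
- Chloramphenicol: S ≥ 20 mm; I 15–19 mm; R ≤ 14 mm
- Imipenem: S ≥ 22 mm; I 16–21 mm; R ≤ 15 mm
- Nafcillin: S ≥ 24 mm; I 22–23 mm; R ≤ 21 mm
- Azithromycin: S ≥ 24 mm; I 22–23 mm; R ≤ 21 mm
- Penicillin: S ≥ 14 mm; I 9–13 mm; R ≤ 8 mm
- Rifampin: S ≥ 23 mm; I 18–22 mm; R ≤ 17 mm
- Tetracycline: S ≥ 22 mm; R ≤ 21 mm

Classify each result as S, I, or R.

R, R, R, I, R, S, S

Chloramphenicol 13 mm: ≤ 14 mm ⇒ R
Tetracycline 16 mm: ≤ 21 mm — Resistant
Imipenem: 12 mm is ≤ 15 mm ⇒ resistant
Azithromycin: 23 mm is in 22–23 mm — Intermediate
Rifampin 15 mm: ≤ 17 mm → resistant
Meropenem 15 mm: ≥ 13 mm ⇒ S
Penicillin 15 mm: ≥ 14 mm ⇒ susceptible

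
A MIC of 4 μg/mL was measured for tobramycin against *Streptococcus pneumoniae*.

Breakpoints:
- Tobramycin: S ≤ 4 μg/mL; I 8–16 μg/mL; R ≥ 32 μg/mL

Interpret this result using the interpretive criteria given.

S

Tobramycin 4 μg/mL: ≤ 4 μg/mL ⇒ Susceptible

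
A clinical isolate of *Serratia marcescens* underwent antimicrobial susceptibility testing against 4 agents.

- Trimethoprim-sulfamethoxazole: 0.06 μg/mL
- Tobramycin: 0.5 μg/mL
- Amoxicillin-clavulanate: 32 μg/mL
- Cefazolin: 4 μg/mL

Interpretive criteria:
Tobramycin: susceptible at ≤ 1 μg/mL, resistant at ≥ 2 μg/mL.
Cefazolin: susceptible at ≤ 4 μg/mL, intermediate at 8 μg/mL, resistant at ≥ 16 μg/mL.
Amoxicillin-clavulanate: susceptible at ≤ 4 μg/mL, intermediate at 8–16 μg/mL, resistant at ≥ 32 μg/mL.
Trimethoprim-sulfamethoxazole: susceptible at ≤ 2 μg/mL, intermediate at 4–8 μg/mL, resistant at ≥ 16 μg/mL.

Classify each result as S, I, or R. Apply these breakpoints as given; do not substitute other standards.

S, S, R, S

Trimethoprim-sulfamethoxazole: 0.06 μg/mL is ≤ 2 μg/mL → S
Tobramycin 0.5 μg/mL: ≤ 1 μg/mL → S
Amoxicillin-clavulanate (32 μg/mL) ≥ 32 μg/mL → R
Cefazolin 4 μg/mL: ≤ 4 μg/mL — Susceptible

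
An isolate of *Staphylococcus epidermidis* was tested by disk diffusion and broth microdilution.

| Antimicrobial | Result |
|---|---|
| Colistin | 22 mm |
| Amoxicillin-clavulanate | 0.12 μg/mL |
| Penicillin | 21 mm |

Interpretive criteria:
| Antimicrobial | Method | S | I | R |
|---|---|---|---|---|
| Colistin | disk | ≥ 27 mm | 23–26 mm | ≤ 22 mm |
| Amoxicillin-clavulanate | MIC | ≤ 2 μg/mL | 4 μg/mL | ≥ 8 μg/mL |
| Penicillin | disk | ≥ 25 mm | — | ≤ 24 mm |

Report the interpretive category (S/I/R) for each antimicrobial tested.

Colistin (22 mm) ≤ 22 mm — Resistant
Amoxicillin-clavulanate (0.12 μg/mL) ≤ 2 μg/mL ⇒ S
Penicillin: 21 mm is ≤ 24 mm ⇒ R

R, S, R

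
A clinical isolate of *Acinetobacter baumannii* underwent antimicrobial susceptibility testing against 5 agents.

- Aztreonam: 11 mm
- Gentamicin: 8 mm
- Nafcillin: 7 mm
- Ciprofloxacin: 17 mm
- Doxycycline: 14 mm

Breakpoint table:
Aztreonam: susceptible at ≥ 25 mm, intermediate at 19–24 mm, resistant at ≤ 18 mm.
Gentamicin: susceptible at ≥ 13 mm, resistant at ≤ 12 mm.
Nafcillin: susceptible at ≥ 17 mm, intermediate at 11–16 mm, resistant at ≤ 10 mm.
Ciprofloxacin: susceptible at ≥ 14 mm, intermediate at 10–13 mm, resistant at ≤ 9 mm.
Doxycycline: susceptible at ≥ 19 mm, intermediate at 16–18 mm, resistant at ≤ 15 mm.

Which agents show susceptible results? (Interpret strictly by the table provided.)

ciprofloxacin

Aztreonam: 11 mm is ≤ 18 mm ⇒ R
Gentamicin (8 mm) ≤ 12 mm — Resistant
Nafcillin: 7 mm is ≤ 10 mm → Resistant
Ciprofloxacin 17 mm: ≥ 14 mm ⇒ susceptible
Doxycycline 14 mm: ≤ 15 mm ⇒ Resistant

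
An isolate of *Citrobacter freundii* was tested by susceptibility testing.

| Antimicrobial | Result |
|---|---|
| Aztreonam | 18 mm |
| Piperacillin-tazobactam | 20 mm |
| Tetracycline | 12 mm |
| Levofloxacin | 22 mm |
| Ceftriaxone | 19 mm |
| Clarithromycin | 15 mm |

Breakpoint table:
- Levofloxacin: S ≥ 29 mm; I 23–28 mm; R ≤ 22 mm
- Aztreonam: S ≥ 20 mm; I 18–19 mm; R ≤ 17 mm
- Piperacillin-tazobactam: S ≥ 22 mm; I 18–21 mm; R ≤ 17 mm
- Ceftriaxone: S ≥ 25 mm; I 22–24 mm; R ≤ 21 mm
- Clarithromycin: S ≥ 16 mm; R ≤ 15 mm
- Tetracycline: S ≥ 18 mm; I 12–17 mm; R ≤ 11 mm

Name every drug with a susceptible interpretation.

Aztreonam: 18 mm is in 18–19 mm → I
Piperacillin-tazobactam 20 mm: in 18–21 mm ⇒ I
Tetracycline: 12 mm is in 12–17 mm — I
Levofloxacin 22 mm: ≤ 22 mm — Resistant
Ceftriaxone (19 mm) ≤ 21 mm → R
Clarithromycin (15 mm) ≤ 15 mm — Resistant

none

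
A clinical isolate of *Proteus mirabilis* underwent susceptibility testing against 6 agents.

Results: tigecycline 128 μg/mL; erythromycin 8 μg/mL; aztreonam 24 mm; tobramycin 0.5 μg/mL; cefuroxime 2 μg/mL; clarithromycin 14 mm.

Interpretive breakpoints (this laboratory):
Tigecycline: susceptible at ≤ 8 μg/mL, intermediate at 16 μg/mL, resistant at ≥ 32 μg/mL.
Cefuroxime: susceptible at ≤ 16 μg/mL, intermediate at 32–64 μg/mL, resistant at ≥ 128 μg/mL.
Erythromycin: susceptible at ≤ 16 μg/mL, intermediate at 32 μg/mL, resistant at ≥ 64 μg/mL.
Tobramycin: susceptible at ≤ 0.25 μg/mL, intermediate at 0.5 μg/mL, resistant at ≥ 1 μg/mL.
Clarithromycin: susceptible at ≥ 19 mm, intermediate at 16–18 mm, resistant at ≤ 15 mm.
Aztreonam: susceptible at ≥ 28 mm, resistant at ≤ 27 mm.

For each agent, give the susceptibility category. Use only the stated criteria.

Tigecycline 128 μg/mL: ≥ 32 μg/mL → Resistant
Erythromycin 8 μg/mL: ≤ 16 μg/mL → susceptible
Aztreonam (24 mm) ≤ 27 mm — resistant
Tobramycin: 0.5 μg/mL is = 0.5 μg/mL → intermediate
Cefuroxime (2 μg/mL) ≤ 16 μg/mL → S
Clarithromycin (14 mm) ≤ 15 mm → resistant

R, S, R, I, S, R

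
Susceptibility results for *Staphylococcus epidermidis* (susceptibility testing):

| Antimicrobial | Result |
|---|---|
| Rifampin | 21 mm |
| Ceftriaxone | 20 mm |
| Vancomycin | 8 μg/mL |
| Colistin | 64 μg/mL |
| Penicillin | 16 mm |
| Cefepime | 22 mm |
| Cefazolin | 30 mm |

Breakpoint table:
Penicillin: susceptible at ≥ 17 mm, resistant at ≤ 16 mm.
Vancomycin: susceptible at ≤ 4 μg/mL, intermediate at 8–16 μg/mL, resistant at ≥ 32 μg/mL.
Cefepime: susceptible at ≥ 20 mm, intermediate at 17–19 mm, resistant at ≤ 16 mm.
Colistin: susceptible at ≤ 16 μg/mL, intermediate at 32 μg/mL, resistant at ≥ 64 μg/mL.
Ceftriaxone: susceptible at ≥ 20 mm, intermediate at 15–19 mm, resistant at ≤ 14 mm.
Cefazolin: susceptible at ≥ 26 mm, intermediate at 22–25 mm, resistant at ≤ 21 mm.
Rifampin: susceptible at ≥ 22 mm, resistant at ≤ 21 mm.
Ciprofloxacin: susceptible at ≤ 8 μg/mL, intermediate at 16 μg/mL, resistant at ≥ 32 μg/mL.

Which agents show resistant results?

Rifampin: 21 mm is ≤ 21 mm — Resistant
Ceftriaxone: 20 mm is ≥ 20 mm ⇒ susceptible
Vancomycin: 8 μg/mL is in 8–16 μg/mL ⇒ I
Colistin (64 μg/mL) ≥ 64 μg/mL ⇒ R
Penicillin: 16 mm is ≤ 16 mm → R
Cefepime 22 mm: ≥ 20 mm — susceptible
Cefazolin: 30 mm is ≥ 26 mm → Susceptible

rifampin, colistin, penicillin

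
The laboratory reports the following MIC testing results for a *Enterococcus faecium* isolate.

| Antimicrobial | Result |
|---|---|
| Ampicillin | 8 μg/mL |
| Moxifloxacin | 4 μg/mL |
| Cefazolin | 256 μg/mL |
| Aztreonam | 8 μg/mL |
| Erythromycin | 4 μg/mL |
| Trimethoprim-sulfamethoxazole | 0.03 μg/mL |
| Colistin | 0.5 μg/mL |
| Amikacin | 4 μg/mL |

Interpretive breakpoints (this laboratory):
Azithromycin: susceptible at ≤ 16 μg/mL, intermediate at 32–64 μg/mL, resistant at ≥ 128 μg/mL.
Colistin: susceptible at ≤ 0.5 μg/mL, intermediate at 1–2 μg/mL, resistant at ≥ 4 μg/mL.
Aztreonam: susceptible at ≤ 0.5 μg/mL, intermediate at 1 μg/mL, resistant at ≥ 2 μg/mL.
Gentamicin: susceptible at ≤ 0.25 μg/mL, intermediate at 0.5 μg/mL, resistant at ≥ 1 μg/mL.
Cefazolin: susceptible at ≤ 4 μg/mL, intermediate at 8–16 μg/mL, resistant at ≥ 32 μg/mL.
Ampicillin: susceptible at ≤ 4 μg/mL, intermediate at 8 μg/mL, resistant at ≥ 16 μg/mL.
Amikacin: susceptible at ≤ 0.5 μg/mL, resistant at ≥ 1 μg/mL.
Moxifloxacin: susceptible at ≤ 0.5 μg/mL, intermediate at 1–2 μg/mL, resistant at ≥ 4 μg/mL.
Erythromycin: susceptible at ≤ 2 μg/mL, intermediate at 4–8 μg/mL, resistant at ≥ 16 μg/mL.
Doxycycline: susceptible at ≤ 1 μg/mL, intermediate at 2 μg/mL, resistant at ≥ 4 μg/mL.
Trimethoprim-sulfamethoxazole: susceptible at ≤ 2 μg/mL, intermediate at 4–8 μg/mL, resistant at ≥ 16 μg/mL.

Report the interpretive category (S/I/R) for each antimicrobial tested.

Ampicillin: 8 μg/mL is = 8 μg/mL → Intermediate
Moxifloxacin: 4 μg/mL is ≥ 4 μg/mL ⇒ resistant
Cefazolin 256 μg/mL: ≥ 32 μg/mL ⇒ Resistant
Aztreonam: 8 μg/mL is ≥ 2 μg/mL ⇒ Resistant
Erythromycin 4 μg/mL: in 4–8 μg/mL ⇒ intermediate
Trimethoprim-sulfamethoxazole (0.03 μg/mL) ≤ 2 μg/mL ⇒ Susceptible
Colistin 0.5 μg/mL: ≤ 0.5 μg/mL ⇒ susceptible
Amikacin: 4 μg/mL is ≥ 1 μg/mL — Resistant

I, R, R, R, I, S, S, R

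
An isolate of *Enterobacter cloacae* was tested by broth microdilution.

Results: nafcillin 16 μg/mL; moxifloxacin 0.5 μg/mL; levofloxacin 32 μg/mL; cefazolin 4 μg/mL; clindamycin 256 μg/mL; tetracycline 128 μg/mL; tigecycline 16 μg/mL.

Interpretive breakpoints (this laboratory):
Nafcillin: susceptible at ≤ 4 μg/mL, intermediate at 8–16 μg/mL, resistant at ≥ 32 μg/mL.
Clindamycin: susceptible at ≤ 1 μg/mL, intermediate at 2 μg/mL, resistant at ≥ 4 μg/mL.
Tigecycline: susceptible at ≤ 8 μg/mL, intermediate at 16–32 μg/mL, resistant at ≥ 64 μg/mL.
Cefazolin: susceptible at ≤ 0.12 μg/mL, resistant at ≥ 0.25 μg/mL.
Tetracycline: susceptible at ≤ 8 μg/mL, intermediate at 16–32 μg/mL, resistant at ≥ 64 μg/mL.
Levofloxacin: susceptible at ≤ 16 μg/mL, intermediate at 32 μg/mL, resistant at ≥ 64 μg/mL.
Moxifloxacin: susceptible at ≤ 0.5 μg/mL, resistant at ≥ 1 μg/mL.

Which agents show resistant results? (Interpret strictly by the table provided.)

Nafcillin: 16 μg/mL is in 8–16 μg/mL → I
Moxifloxacin (0.5 μg/mL) ≤ 0.5 μg/mL ⇒ Susceptible
Levofloxacin (32 μg/mL) = 32 μg/mL ⇒ I
Cefazolin: 4 μg/mL is ≥ 0.25 μg/mL ⇒ Resistant
Clindamycin 256 μg/mL: ≥ 4 μg/mL → R
Tetracycline: 128 μg/mL is ≥ 64 μg/mL — Resistant
Tigecycline (16 μg/mL) in 16–32 μg/mL → I

cefazolin, clindamycin, tetracycline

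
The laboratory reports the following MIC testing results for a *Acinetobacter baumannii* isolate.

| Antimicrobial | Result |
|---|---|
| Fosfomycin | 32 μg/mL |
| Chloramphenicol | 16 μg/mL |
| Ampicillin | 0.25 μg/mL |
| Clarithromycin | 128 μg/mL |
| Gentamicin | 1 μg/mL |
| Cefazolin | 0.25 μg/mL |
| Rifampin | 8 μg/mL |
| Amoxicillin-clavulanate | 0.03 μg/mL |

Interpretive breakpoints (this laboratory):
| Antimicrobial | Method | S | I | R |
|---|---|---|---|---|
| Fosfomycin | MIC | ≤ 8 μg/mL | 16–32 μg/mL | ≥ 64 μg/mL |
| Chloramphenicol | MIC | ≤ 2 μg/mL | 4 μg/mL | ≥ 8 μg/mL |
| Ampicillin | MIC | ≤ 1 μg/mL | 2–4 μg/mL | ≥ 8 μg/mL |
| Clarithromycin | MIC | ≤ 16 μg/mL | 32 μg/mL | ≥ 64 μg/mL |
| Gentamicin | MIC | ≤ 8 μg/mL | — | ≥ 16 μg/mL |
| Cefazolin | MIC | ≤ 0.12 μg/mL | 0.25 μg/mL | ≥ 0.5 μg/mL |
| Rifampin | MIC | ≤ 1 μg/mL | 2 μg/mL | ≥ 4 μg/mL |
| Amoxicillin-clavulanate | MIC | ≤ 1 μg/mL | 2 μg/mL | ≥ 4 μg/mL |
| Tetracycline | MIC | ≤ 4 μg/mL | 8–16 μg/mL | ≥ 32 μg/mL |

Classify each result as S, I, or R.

Fosfomycin (32 μg/mL) in 16–32 μg/mL → I
Chloramphenicol 16 μg/mL: ≥ 8 μg/mL ⇒ R
Ampicillin 0.25 μg/mL: ≤ 1 μg/mL ⇒ S
Clarithromycin (128 μg/mL) ≥ 64 μg/mL — R
Gentamicin: 1 μg/mL is ≤ 8 μg/mL → S
Cefazolin: 0.25 μg/mL is = 0.25 μg/mL — intermediate
Rifampin: 8 μg/mL is ≥ 4 μg/mL — Resistant
Amoxicillin-clavulanate: 0.03 μg/mL is ≤ 1 μg/mL → Susceptible

I, R, S, R, S, I, R, S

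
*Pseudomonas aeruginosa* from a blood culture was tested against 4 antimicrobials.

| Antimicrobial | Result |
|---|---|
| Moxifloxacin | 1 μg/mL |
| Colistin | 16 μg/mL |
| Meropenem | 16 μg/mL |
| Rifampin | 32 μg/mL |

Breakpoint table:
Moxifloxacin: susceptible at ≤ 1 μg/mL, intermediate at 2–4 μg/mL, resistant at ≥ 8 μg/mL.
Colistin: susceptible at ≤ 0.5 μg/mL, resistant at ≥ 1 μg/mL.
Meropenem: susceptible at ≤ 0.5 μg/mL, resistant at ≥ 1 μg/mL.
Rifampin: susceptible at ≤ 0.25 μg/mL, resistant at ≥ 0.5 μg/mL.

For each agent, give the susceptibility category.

S, R, R, R

Moxifloxacin (1 μg/mL) ≤ 1 μg/mL ⇒ Susceptible
Colistin (16 μg/mL) ≥ 1 μg/mL → Resistant
Meropenem (16 μg/mL) ≥ 1 μg/mL ⇒ R
Rifampin (32 μg/mL) ≥ 0.5 μg/mL ⇒ R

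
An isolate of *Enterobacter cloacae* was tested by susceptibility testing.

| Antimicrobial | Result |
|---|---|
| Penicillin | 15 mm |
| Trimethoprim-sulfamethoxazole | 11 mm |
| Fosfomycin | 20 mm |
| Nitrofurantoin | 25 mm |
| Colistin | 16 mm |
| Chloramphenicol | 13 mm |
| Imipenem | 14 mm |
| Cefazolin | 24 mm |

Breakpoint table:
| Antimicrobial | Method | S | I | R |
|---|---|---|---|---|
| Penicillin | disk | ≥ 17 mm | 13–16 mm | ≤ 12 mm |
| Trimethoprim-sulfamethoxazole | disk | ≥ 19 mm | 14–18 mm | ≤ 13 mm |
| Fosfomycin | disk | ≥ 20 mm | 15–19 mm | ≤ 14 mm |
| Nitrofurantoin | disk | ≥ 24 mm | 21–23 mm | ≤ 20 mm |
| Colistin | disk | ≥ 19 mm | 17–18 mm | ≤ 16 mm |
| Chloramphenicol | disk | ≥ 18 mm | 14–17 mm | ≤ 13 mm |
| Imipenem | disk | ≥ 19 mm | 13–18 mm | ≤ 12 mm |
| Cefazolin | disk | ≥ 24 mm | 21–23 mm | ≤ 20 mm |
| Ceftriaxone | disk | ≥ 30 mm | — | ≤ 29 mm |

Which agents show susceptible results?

Penicillin (15 mm) in 13–16 mm ⇒ intermediate
Trimethoprim-sulfamethoxazole 11 mm: ≤ 13 mm → Resistant
Fosfomycin (20 mm) ≥ 20 mm ⇒ susceptible
Nitrofurantoin 25 mm: ≥ 24 mm → susceptible
Colistin (16 mm) ≤ 16 mm ⇒ R
Chloramphenicol (13 mm) ≤ 13 mm → Resistant
Imipenem: 14 mm is in 13–18 mm ⇒ intermediate
Cefazolin: 24 mm is ≥ 24 mm ⇒ susceptible

fosfomycin, nitrofurantoin, cefazolin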